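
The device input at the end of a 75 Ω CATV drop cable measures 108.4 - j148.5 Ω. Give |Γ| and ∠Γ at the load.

Γ ≈ 0.645 ∠ -38.3°

Γ = (Z_L − Z_0)/(Z_L + Z_0) = (33.4 − j148.5)/(183.4 − j148.5)
|Γ| = 152/236 = 0.645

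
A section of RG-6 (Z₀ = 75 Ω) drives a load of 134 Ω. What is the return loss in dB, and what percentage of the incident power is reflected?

Γ = (134 − 75)/(134 + 75) = 0.282
RL = −20·log₁₀(0.282) = 11 dB
P_refl/P_inc = |Γ|² = 0.0797

RL ≈ 11 dB; 7.97% of incident power reflected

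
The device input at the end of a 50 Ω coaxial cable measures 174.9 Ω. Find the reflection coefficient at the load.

Γ = (Z_L − Z_0)/(Z_L + Z_0) = (174.9 − 50)/(174.9 + 50) = 124.9/224.9

Γ = 0.555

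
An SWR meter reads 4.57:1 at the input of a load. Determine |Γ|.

|Γ| = (S − 1)/(S + 1) = (4.57 − 1)/(4.57 + 1) = 3.57/5.57

|Γ| ≈ 0.641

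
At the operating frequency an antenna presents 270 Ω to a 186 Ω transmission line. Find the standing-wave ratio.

Γ = (270 − 186)/(270 + 186) = 0.184
VSWR = (1 + 0.184)/(1 − 0.184)

VSWR ≈ 1.45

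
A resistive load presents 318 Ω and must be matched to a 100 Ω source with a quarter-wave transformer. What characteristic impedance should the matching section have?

Z_qwt ≈ 178 Ω

Z_qwt = √(Z_0·R_L) = √(100 × 318) = √31800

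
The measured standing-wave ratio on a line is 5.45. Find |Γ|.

|Γ| ≈ 0.69

|Γ| = (S − 1)/(S + 1) = (5.45 − 1)/(5.45 + 1) = 4.45/6.45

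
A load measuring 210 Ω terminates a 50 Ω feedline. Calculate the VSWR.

VSWR ≈ 4.2

For a purely resistive load, VSWR = R_L/Z_0 or Z_0/R_L (whichever > 1) = 210/50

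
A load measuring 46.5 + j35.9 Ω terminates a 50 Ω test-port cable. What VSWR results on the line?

Γ = (Z_L − Z_0)/(Z_L + Z_0) = (-3.5 + j35.9)/(96.5 + j35.9)
|Γ| = 36.1/103 = 0.35
VSWR = (1 + |Γ|)/(1 − |Γ|) = 1.35/0.65

VSWR ≈ 2.08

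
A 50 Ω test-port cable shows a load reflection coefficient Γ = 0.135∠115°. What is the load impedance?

Z_L = Z_0·(1 + Γ)/(1 − Γ) = 50·(0.943 + j0.122)/(1.06 − j0.122)

Z_L ≈ 43.4 + j10.8 Ω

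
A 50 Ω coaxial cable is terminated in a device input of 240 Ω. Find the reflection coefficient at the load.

Γ = (Z_L − Z_0)/(Z_L + Z_0) = (240 − 50)/(240 + 50) = 190/290

Γ = 0.655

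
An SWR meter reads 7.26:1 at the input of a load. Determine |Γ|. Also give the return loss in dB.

|Γ| ≈ 0.758; return loss ≈ 2.41 dB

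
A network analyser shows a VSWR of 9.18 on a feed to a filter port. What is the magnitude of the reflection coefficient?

|Γ| ≈ 0.804

|Γ| = (S − 1)/(S + 1) = (9.18 − 1)/(9.18 + 1) = 8.18/10.2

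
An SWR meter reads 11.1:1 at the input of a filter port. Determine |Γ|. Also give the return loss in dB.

|Γ| = (S − 1)/(S + 1) = (11.1 − 1)/(11.1 + 1) = 10.1/12.1
RL = −20·log₁₀|Γ| = −20·log₁₀(0.835)

|Γ| ≈ 0.835; return loss ≈ 1.57 dB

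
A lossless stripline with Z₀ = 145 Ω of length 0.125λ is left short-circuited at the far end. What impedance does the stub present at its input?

Z_in ≈ +j145 Ω

βl = 2π × 0.125 = 45°
tan(βl) = 1
For a short-circuited stub, Z_in = jZ_0·tan(βl)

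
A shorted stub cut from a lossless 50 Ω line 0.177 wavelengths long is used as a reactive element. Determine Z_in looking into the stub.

βl = 2π × 0.177 = 63.7°
tan(βl) = 2.03
For a shorted stub, Z_in = jZ_0·tan(βl)

Z_in ≈ +j101 Ω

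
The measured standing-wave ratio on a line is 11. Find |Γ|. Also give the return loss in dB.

|Γ| = (S − 1)/(S + 1) = (11 − 1)/(11 + 1) = 10/12
RL = −20·log₁₀|Γ| = −20·log₁₀(0.833)

|Γ| ≈ 0.833; return loss ≈ 1.58 dB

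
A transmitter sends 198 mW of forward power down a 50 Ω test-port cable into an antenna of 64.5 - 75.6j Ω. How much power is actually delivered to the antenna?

P_delivered ≈ 136 mW

|Γ| = |(14.5 − j75.6)/(114.5 − j75.6)| = 0.561
|Γ|² = 0.315
P_refl = |Γ|²·P_inc = 62.3 mW, P_del = (1 − |Γ|²)·P_inc = 136 mW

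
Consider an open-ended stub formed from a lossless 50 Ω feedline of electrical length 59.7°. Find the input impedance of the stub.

Z_in ≈ −j29.2 Ω

tan(βl) = 1.71
For an open-ended stub, Z_in = −jZ_0·cot(βl) = −jZ_0/tan(βl)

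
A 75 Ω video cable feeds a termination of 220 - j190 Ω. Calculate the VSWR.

VSWR ≈ 5.27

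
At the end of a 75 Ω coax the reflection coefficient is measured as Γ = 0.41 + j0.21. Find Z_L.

Z_L ≈ 151 + j80.3 Ω

Z_L = Z_0·(1 + Γ)/(1 − Γ) = 75·(1.41 + j0.21)/(0.59 − j0.21)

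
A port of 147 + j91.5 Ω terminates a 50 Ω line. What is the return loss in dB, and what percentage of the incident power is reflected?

RL ≈ 4.24 dB; 37.7% of incident power reflected

Γ = (97 + j91.5)/(197 + j91.5), |Γ| = 0.614
RL = −20·log₁₀(0.614) = 4.24 dB
P_refl/P_inc = |Γ|² = 0.377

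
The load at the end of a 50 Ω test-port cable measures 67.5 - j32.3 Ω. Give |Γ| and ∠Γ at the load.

Γ = (Z_L − Z_0)/(Z_L + Z_0) = (17.5 − j32.3)/(117.5 − j32.3)
|Γ| = 36.7/122 = 0.301

Γ ≈ 0.301 ∠ -46.2°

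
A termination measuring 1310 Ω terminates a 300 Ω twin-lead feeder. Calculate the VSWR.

Γ = (1310 − 300)/(1310 + 300) = 0.627
VSWR = (1 + 0.627)/(1 − 0.627)

VSWR ≈ 4.37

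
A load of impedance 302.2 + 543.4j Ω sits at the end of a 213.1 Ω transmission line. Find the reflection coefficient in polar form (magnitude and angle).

Γ = (Z_L − Z_0)/(Z_L + Z_0) = (89.1 + j543.4)/(515.3 + j543.4)
|Γ| = 551/749 = 0.735

Γ ≈ 0.735 ∠ 34.2°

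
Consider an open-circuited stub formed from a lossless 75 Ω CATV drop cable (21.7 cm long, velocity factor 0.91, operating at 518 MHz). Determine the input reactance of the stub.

λ = v/f = 0.91·c / 518 MHz = 0.527 m
βl = 2π·l/λ = 2π × 0.412 = 148°
tan(βl) = -0.619
For an open-circuited stub, Z_in = −jZ_0·cot(βl) = −jZ_0/tan(βl)

X_in ≈ 121 Ω (inductive)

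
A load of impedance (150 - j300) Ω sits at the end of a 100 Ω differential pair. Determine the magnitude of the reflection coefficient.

Γ = (Z_L − Z_0)/(Z_L + Z_0) = (50 − j300)/(250 − j300)
|Γ| = 304/391

|Γ| ≈ 0.779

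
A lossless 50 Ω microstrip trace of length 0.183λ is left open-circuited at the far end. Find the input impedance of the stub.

βl = 2π × 0.183 = 65.9°
tan(βl) = 2.23
For an open-circuited stub, Z_in = −jZ_0·cot(βl) = −jZ_0/tan(βl)

Z_in ≈ −j22.4 Ω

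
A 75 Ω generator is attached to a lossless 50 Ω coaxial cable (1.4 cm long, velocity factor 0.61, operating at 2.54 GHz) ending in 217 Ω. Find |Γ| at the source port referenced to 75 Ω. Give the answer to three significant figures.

|Γ| ≈ 0.718

λ = v/f = 0.61·c / 2.54 GHz = 0.072 m
βl = 2π·l/λ = 2π × 0.194 = 70°
tan(βl) = 2.74
Z_in = Z_0·(Z_L + jZ_0·tanβl)/(Z_0 + jZ_L·tanβl) = 13 − j17.2 Ω
Γ_s = (Z_in − Z_s)/(Z_in + Z_s) = (-62 − j17.2)/(88 − j17.2), |Γ_s| = 0.718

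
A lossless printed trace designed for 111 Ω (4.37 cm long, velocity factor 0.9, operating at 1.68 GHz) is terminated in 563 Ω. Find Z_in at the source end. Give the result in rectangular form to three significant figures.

λ = v/f = 0.9·c / 1.68 GHz = 0.161 m
βl = 2π·l/λ = 2π × 0.272 = 97.9°
tan(βl) = tan(97.9°) = -7.22
Z_in = Z_0·(Z_L + jZ_0·tanβl)/(Z_0 + jZ_L·tanβl)
     = 111·(563 − j801)/(111 − j4060)

Z_in ≈ 22.3 + j14.8 Ω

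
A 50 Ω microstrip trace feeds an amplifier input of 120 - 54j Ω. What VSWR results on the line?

VSWR ≈ 2.97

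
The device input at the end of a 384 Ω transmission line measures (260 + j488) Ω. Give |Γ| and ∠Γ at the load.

Γ = (Z_L − Z_0)/(Z_L + Z_0) = (-124 + j488)/(644 + j488)
|Γ| = 504/808 = 0.623

Γ ≈ 0.623 ∠ 67.1°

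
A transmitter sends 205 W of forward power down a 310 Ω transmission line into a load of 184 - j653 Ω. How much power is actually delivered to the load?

|Γ| = |(-126 − j653)/(494 − j653)| = 0.812
|Γ|² = 0.66
P_refl = |Γ|²·P_inc = 135 W, P_del = (1 − |Γ|²)·P_inc = 69.8 W

P_delivered ≈ 69.8 W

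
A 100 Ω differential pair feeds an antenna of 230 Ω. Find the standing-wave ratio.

VSWR ≈ 2.3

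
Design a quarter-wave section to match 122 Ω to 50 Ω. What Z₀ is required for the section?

Z_qwt ≈ 78.1 Ω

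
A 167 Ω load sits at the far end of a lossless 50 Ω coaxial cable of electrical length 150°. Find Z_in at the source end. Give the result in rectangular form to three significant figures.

Z_in ≈ 47.2 + j62.1 Ω

tan(βl) = tan(150°) = -0.577
Z_in = Z_0·(Z_L + jZ_0·tanβl)/(Z_0 + jZ_L·tanβl)
     = 50·(167 − j28.9)/(50 − j96.4)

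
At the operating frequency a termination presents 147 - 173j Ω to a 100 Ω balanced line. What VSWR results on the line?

VSWR ≈ 3.93

Γ = (Z_L − Z_0)/(Z_L + Z_0) = (47 − j173)/(247 − j173)
|Γ| = 179/302 = 0.594
VSWR = (1 + |Γ|)/(1 − |Γ|) = 1.59/0.406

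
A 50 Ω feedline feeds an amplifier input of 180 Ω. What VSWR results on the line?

For a purely resistive load, VSWR = R_L/Z_0 or Z_0/R_L (whichever > 1) = 180/50

VSWR ≈ 3.6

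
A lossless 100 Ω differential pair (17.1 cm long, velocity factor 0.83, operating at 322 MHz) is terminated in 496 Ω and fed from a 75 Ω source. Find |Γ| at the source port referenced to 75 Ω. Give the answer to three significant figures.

λ = v/f = 0.83·c / 322 MHz = 0.773 m
βl = 2π·l/λ = 2π × 0.221 = 79.6°
tan(βl) = 5.45
Z_in = Z_0·(Z_L + jZ_0·tanβl)/(Z_0 + jZ_L·tanβl) = 20.8 − j17.6 Ω
Γ_s = (Z_in − Z_s)/(Z_in + Z_s) = (-54.2 − j17.6)/(95.8 − j17.6), |Γ_s| = 0.585

|Γ| ≈ 0.585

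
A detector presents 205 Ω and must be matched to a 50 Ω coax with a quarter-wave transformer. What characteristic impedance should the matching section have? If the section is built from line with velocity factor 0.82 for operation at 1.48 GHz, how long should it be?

Z_qwt ≈ 101 Ω; length ≈ 4.16 cm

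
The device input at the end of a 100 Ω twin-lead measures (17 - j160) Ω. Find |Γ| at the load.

|Γ| ≈ 0.909

Γ = (Z_L − Z_0)/(Z_L + Z_0) = (-83 − j160)/(117 − j160)
|Γ| = 180/198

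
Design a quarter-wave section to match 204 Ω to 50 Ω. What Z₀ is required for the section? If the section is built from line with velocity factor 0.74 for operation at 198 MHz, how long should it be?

Z_qwt ≈ 101 Ω; length ≈ 28 cm

Z_qwt = √(Z_0·R_L) = √(50 × 204) = √10200
λ = 0.74·c/f = 1.12 m, so l = λ/4 = 0.28 m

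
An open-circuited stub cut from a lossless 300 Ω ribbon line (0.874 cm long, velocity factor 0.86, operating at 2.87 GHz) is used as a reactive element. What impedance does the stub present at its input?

Z_in ≈ −j428 Ω

λ = v/f = 0.86·c / 2.87 GHz = 0.0899 m
βl = 2π·l/λ = 2π × 0.0972 = 35°
tan(βl) = 0.7
For an open-circuited stub, Z_in = −jZ_0·cot(βl) = −jZ_0/tan(βl)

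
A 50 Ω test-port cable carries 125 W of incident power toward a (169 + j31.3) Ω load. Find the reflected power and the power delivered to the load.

|Γ| = |(119 + j31.3)/(219 + j31.3)| = 0.556
|Γ|² = 0.309
P_refl = |Γ|²·P_inc = 38.7 W, P_del = (1 − |Γ|²)·P_inc = 86.3 W

P_reflected ≈ 38.7 W; P_delivered ≈ 86.3 W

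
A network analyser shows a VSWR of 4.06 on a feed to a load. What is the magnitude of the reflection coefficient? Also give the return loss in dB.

|Γ| ≈ 0.605; return loss ≈ 4.37 dB

|Γ| = (S − 1)/(S + 1) = (4.06 − 1)/(4.06 + 1) = 3.06/5.06
RL = −20·log₁₀|Γ| = −20·log₁₀(0.605)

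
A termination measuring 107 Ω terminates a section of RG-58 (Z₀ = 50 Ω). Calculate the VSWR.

VSWR ≈ 2.14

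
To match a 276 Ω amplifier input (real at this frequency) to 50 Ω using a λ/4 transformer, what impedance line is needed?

Z_qwt ≈ 117 Ω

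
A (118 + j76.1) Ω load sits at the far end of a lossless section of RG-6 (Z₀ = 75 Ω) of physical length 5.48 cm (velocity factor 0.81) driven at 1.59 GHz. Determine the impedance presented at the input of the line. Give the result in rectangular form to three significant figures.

Z_in ≈ 33.7 + j21.8 Ω

λ = v/f = 0.81·c / 1.59 GHz = 0.153 m
βl = 2π·l/λ = 2π × 0.359 = 129°
tan(βl) = tan(129°) = -1.23
Z_in = Z_0·(Z_L + jZ_0·tanβl)/(Z_0 + jZ_L·tanβl)
     = 75·(118 − j16.2)/(169 − j145)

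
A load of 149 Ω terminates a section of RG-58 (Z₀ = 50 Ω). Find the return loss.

Γ = (149 − 50)/(149 + 50) = 0.497
RL = −20·log₁₀|Γ| = −20·log₁₀(0.497)

RL ≈ 6.06 dB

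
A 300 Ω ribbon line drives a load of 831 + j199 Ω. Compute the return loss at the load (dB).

Γ = (531 + j199)/(1131 + j199), |Γ| = 0.494
RL = −20·log₁₀|Γ| = −20·log₁₀(0.494)

RL ≈ 6.13 dB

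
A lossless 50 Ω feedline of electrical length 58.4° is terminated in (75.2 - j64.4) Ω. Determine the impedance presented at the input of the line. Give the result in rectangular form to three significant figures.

Z_in ≈ 17.6 − j8.47 Ω

tan(βl) = tan(58.4°) = 1.63
Z_in = Z_0·(Z_L + jZ_0·tanβl)/(Z_0 + jZ_L·tanβl)
     = 50·(75.2 + j16.9)/(155 + j122)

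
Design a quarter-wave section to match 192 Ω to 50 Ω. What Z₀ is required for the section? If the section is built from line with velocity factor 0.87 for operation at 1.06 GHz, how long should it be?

Z_qwt ≈ 98 Ω; length ≈ 6.16 cm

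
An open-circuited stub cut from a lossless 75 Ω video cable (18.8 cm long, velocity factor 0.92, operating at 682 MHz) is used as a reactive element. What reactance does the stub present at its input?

X_in ≈ 331 Ω (inductive)

λ = v/f = 0.92·c / 682 MHz = 0.405 m
βl = 2π·l/λ = 2π × 0.465 = 167°
tan(βl) = -0.226
For an open-circuited stub, Z_in = −jZ_0·cot(βl) = −jZ_0/tan(βl)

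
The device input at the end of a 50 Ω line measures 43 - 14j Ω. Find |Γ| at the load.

|Γ| ≈ 0.166

Γ = (Z_L − Z_0)/(Z_L + Z_0) = (-7 − j14)/(93 − j14)
|Γ| = 15.7/94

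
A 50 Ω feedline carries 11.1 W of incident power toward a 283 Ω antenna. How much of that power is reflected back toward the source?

Γ = (283 − 50)/(283 + 50) = 0.7
|Γ|² = 0.49
P_refl = |Γ|²·P_inc = 5.43 W, P_del = (1 − |Γ|²)·P_inc = 5.67 W

P_reflected ≈ 5.43 W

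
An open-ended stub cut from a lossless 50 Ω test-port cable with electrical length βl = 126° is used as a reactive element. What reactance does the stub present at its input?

tan(βl) = -1.38
For an open-ended stub, Z_in = −jZ_0·cot(βl) = −jZ_0/tan(βl)

X_in ≈ 36.3 Ω (inductive)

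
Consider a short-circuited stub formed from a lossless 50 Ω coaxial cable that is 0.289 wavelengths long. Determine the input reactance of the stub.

βl = 2π × 0.289 = 104°
tan(βl) = -4
For a short-circuited stub, Z_in = jZ_0·tan(βl)

X_in ≈ -200 Ω (capacitive)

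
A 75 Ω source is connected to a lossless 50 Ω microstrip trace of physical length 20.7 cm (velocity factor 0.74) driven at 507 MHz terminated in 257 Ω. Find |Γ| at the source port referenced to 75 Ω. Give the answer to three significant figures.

|Γ| ≈ 0.561

λ = v/f = 0.74·c / 507 MHz = 0.438 m
βl = 2π·l/λ = 2π × 0.473 = 170°
tan(βl) = -0.173
Z_in = Z_0·(Z_L + jZ_0·tanβl)/(Z_0 + jZ_L·tanβl) = 148 + j123 Ω
Γ_s = (Z_in − Z_s)/(Z_in + Z_s) = (72.8 + j123)/(223 + j123), |Γ_s| = 0.561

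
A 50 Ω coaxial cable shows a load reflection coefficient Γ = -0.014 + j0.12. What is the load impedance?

Z_L = Z_0·(1 + Γ)/(1 − Γ) = 50·(0.986 + j0.12)/(1.01 − j0.12)

Z_L ≈ 47.3 + j11.5 Ω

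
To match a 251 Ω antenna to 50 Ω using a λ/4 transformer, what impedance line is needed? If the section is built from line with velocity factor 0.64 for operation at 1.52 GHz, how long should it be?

Z_qwt = √(Z_0·R_L) = √(50 × 251) = √12550
λ = 0.64·c/f = 0.126 m, so l = λ/4 = 0.0316 m

Z_qwt ≈ 112 Ω; length ≈ 3.16 cm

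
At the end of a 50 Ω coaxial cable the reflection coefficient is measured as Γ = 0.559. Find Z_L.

Z_L ≈ 177 Ω

Z_L = Z_0·(1 + Γ)/(1 − Γ) = 50·(1.56)/(0.441)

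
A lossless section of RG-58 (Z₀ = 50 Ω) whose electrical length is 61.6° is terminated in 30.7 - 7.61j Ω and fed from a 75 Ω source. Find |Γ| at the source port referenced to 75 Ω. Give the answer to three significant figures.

tan(βl) = 1.85
Z_in = Z_0·(Z_L + jZ_0·tanβl)/(Z_0 + jZ_L·tanβl) = 46.3 + j25.2 Ω
Γ_s = (Z_in − Z_s)/(Z_in + Z_s) = (-28.7 + j25.2)/(121 + j25.2), |Γ_s| = 0.308

|Γ| ≈ 0.308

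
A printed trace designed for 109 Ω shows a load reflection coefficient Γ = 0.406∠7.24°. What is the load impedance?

Z_L = Z_0·(1 + Γ)/(1 − Γ) = 109·(1.4 + j0.0512)/(0.597 − j0.0512)

Z_L ≈ 253 + j31 Ω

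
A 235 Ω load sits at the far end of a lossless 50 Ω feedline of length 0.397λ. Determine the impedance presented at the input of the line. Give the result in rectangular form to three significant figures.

βl = 2π × 0.397 = 143°
tan(βl) = tan(143°) = -0.756
Z_in = Z_0·(Z_L + jZ_0·tanβl)/(Z_0 + jZ_L·tanβl)
     = 50·(235 − j37.8)/(50 − j178)

Z_in ≈ 27.1 + j58.5 Ω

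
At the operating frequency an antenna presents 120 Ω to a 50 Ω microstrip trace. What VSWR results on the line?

VSWR ≈ 2.4

For a purely resistive load, VSWR = R_L/Z_0 or Z_0/R_L (whichever > 1) = 120/50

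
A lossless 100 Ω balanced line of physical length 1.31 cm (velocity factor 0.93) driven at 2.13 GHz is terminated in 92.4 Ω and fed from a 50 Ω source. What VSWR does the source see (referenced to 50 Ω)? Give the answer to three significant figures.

VSWR ≈ 1.96

λ = v/f = 0.93·c / 2.13 GHz = 0.131 m
βl = 2π·l/λ = 2π × 0.1 = 36°
tan(βl) = 0.727
Z_in = Z_0·(Z_L + jZ_0·tanβl)/(Z_0 + jZ_L·tanβl) = 97.3 + j7.32 Ω
Γ_s = (Z_in − Z_s)/(Z_in + Z_s) = (47.3 + j7.32)/(147 + j7.32), |Γ_s| = 0.325
VSWR = (1 + |Γ_s|)/(1 − |Γ_s|)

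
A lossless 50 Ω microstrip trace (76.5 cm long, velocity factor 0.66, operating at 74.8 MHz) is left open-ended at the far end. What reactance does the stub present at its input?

λ = v/f = 0.66·c / 74.8 MHz = 2.65 m
βl = 2π·l/λ = 2π × 0.289 = 104°
tan(βl) = -4
For an open-ended stub, Z_in = −jZ_0·cot(βl) = −jZ_0/tan(βl)

X_in ≈ 12.5 Ω (inductive)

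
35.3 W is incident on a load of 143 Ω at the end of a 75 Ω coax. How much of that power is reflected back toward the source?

P_reflected ≈ 3.43 W

Γ = (143 − 75)/(143 + 75) = 0.312
|Γ|² = 0.0973
P_refl = |Γ|²·P_inc = 3.43 W, P_del = (1 − |Γ|²)·P_inc = 31.9 W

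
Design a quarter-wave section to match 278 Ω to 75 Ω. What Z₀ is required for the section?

Z_qwt ≈ 144 Ω

Z_qwt = √(Z_0·R_L) = √(75 × 278) = √20850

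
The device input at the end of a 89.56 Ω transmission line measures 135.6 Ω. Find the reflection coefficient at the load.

Γ = (Z_L − Z_0)/(Z_L + Z_0) = (135.6 − 89.56)/(135.6 + 89.56) = 46.04/225.2

Γ = 0.204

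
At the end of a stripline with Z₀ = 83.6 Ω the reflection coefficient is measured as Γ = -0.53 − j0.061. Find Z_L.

Z_L = Z_0·(1 + Γ)/(1 − Γ) = 83.6·(0.47 − j0.061)/(1.53 + j0.061)

Z_L ≈ 25.5 − j4.35 Ω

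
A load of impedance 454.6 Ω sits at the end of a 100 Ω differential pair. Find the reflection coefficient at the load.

Γ = 0.639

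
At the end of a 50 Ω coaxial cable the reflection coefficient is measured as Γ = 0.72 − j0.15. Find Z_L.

Z_L = Z_0·(1 + Γ)/(1 − Γ) = 50·(1.72 − j0.15)/(0.28 + j0.15)

Z_L ≈ 228 − j149 Ω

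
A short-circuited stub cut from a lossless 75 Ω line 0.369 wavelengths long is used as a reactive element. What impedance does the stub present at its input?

βl = 2π × 0.369 = 133°
tan(βl) = -1.08
For a short-circuited stub, Z_in = jZ_0·tan(βl)

Z_in ≈ −j80.9 Ω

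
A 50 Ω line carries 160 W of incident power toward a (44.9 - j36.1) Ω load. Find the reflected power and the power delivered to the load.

|Γ| = |(-5.1 − j36.1)/(94.9 − j36.1)| = 0.359
|Γ|² = 0.129
P_refl = |Γ|²·P_inc = 20.6 W, P_del = (1 − |Γ|²)·P_inc = 139 W

P_reflected ≈ 20.6 W; P_delivered ≈ 139 W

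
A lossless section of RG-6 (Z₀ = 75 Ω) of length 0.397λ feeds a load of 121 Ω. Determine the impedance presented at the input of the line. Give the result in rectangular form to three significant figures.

βl = 2π × 0.397 = 143°
tan(βl) = tan(143°) = -0.756
Z_in = Z_0·(Z_L + jZ_0·tanβl)/(Z_0 + jZ_L·tanβl)
     = 75·(121 − j56.7)/(75 − j91.4)

Z_in ≈ 76.5 + j36.5 Ω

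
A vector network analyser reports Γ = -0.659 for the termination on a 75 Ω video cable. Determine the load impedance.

Z_L ≈ 15.4 Ω

Z_L = Z_0·(1 + Γ)/(1 − Γ) = 75·(0.341)/(1.66)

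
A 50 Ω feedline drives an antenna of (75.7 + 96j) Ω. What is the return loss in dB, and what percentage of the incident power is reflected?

Γ = (25.7 + j96)/(125.7 + j96), |Γ| = 0.628
RL = −20·log₁₀(0.628) = 4.04 dB
P_refl/P_inc = |Γ|² = 0.395

RL ≈ 4.04 dB; 39.5% of incident power reflected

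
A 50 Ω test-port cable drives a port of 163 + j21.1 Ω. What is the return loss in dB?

Γ = (113 + j21.1)/(213 + j21.1), |Γ| = 0.537
RL = −20·log₁₀|Γ| = −20·log₁₀(0.537)

RL ≈ 5.4 dB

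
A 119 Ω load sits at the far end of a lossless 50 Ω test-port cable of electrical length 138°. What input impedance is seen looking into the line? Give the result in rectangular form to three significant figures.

tan(βl) = tan(138°) = -0.9
Z_in = Z_0·(Z_L + jZ_0·tanβl)/(Z_0 + jZ_L·tanβl)
     = 50·(119 − j45)/(50 − j107)

Z_in ≈ 38.5 + j37.6 Ω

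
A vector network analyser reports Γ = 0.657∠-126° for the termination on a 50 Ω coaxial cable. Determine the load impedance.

Z_L ≈ 12.9 − j24.1 Ω

Z_L = Z_0·(1 + Γ)/(1 − Γ) = 50·(0.614 − j0.532)/(1.39 + j0.532)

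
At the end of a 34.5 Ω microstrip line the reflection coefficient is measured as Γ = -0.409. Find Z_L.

Z_L = Z_0·(1 + Γ)/(1 − Γ) = 34.5·(0.591)/(1.41)

Z_L ≈ 14.5 Ω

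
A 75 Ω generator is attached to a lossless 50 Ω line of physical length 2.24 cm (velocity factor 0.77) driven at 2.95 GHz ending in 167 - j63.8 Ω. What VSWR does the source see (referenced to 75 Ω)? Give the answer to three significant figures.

VSWR ≈ 5.47

λ = v/f = 0.77·c / 2.95 GHz = 0.0783 m
βl = 2π·l/λ = 2π × 0.286 = 103°
tan(βl) = -4.34
Z_in = Z_0·(Z_L + jZ_0·tanβl)/(Z_0 + jZ_L·tanβl) = 14.4 + j16 Ω
Γ_s = (Z_in − Z_s)/(Z_in + Z_s) = (-60.6 + j16)/(89.4 + j16), |Γ_s| = 0.691
VSWR = (1 + |Γ_s|)/(1 − |Γ_s|)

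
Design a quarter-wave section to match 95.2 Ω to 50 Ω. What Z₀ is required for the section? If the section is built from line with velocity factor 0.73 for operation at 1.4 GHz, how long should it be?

Z_qwt ≈ 69 Ω; length ≈ 3.91 cm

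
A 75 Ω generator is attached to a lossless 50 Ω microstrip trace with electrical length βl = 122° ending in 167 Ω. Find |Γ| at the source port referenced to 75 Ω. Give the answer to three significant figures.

|Γ| ≈ 0.62

tan(βl) = -1.6
Z_in = Z_0·(Z_L + jZ_0·tanβl)/(Z_0 + jZ_L·tanβl) = 20.1 + j27.5 Ω
Γ_s = (Z_in − Z_s)/(Z_in + Z_s) = (-54.9 + j27.5)/(95.1 + j27.5), |Γ_s| = 0.62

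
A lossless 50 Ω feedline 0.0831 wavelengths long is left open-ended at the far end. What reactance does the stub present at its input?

βl = 2π × 0.0831 = 29.9°
tan(βl) = 0.575
For an open-ended stub, Z_in = −jZ_0·cot(βl) = −jZ_0/tan(βl)

X_in ≈ -86.9 Ω (capacitive)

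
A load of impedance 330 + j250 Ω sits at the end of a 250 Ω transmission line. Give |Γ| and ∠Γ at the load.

Γ ≈ 0.416 ∠ 48.9°

Γ = (Z_L − Z_0)/(Z_L + Z_0) = (80 + j250)/(580 + j250)
|Γ| = 262/632 = 0.416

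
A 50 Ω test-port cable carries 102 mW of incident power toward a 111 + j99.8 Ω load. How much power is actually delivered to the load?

P_delivered ≈ 63.1 mW

|Γ| = |(61 + j99.8)/(161 + j99.8)| = 0.617
|Γ|² = 0.381
P_refl = |Γ|²·P_inc = 38.9 mW, P_del = (1 − |Γ|²)·P_inc = 63.1 mW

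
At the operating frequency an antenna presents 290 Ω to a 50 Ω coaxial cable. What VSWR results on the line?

VSWR ≈ 5.8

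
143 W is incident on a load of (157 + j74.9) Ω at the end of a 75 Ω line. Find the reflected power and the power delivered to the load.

P_reflected ≈ 29.7 W; P_delivered ≈ 113 W

|Γ| = |(82 + j74.9)/(232 + j74.9)| = 0.456
|Γ|² = 0.208
P_refl = |Γ|²·P_inc = 29.7 W, P_del = (1 − |Γ|²)·P_inc = 113 W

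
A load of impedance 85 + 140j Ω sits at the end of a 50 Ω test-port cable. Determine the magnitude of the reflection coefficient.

|Γ| ≈ 0.742

Γ = (Z_L − Z_0)/(Z_L + Z_0) = (35 + j140)/(135 + j140)
|Γ| = 144/194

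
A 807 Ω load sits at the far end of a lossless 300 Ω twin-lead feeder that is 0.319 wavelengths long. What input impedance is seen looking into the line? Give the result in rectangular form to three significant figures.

Z_in ≈ 132 + j116 Ω

βl = 2π × 0.319 = 115°
tan(βl) = tan(115°) = -2.16
Z_in = Z_0·(Z_L + jZ_0·tanβl)/(Z_0 + jZ_L·tanβl)
     = 300·(807 − j648)/(300 − j1740)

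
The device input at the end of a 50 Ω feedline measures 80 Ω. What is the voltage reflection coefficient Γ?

Γ = 0.231

Γ = (Z_L − Z_0)/(Z_L + Z_0) = (80 − 50)/(80 + 50) = 30/130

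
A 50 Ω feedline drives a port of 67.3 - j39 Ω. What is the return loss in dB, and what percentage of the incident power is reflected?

Γ = (17.3 − j39)/(117.3 − j39), |Γ| = 0.345
RL = −20·log₁₀(0.345) = 9.24 dB
P_refl/P_inc = |Γ|² = 0.119

RL ≈ 9.24 dB; 11.9% of incident power reflected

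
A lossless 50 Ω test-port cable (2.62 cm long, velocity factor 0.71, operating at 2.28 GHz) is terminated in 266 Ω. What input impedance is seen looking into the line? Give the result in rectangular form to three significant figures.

λ = v/f = 0.71·c / 2.28 GHz = 0.0934 m
βl = 2π·l/λ = 2π × 0.28 = 101°
tan(βl) = tan(101°) = -5.16
Z_in = Z_0·(Z_L + jZ_0·tanβl)/(Z_0 + jZ_L·tanβl)
     = 50·(266 − j258)/(50 − j1370)

Z_in ≈ 9.74 + j9.33 Ω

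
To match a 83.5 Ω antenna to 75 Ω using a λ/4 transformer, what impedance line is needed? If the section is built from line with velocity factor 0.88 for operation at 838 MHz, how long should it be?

Z_qwt ≈ 79.1 Ω; length ≈ 7.88 cm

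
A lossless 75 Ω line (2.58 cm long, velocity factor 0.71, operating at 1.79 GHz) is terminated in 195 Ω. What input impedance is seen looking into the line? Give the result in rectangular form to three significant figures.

λ = v/f = 0.71·c / 1.79 GHz = 0.119 m
βl = 2π·l/λ = 2π × 0.217 = 78.1°
tan(βl) = tan(78.1°) = 4.73
Z_in = Z_0·(Z_L + jZ_0·tanβl)/(Z_0 + jZ_L·tanβl)
     = 75·(195 + j354)/(75 + j922)

Z_in ≈ 29.9 − j13.4 Ω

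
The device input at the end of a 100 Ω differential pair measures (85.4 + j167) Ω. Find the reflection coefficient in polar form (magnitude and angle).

Γ ≈ 0.672 ∠ 53°

Γ = (Z_L − Z_0)/(Z_L + Z_0) = (-14.6 + j167)/(185.4 + j167)
|Γ| = 168/250 = 0.672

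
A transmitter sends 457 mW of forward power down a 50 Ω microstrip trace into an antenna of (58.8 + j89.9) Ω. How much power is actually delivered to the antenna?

P_delivered ≈ 270 mW

|Γ| = |(8.8 + j89.9)/(108.8 + j89.9)| = 0.64
|Γ|² = 0.41
P_refl = |Γ|²·P_inc = 187 mW, P_del = (1 − |Γ|²)·P_inc = 270 mW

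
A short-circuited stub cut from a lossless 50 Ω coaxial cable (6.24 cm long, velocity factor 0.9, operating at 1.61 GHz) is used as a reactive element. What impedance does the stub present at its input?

λ = v/f = 0.9·c / 1.61 GHz = 0.168 m
βl = 2π·l/λ = 2π × 0.372 = 134°
tan(βl) = -1.04
For a short-circuited stub, Z_in = jZ_0·tan(βl)

Z_in ≈ −j51.9 Ω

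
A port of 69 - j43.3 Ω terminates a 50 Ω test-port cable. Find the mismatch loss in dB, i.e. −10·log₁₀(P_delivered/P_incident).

mismatch loss ≈ 0.652 dB

Γ = (19 − j43.3)/(119 − j43.3), |Γ| = 0.373
|Γ|² = 0.139, so P_del/P_inc = 1 − |Γ|² = 0.861
ML = −10·log₁₀(1 − |Γ|²)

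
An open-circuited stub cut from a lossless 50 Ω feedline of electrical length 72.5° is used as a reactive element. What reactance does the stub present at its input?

X_in ≈ -15.8 Ω (capacitive)

tan(βl) = 3.17
For an open-circuited stub, Z_in = −jZ_0·cot(βl) = −jZ_0/tan(βl)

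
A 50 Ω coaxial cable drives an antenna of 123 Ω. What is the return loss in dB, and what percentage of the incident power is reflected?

Γ = (123 − 50)/(123 + 50) = 0.422
RL = −20·log₁₀(0.422) = 7.49 dB
P_refl/P_inc = |Γ|² = 0.178

RL ≈ 7.49 dB; 17.8% of incident power reflected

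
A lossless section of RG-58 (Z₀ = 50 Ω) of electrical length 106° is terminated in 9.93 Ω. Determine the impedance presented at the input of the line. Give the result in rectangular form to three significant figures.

Z_in ≈ 88.3 − j113 Ω

tan(βl) = tan(106°) = -3.49
Z_in = Z_0·(Z_L + jZ_0·tanβl)/(Z_0 + jZ_L·tanβl)
     = 50·(9.93 − j174)/(50 − j34.6)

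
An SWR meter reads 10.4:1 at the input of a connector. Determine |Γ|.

|Γ| = (S − 1)/(S + 1) = (10.4 − 1)/(10.4 + 1) = 9.4/11.4

|Γ| ≈ 0.825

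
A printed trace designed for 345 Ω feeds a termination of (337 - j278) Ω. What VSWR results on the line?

VSWR ≈ 2.21

Γ = (Z_L − Z_0)/(Z_L + Z_0) = (-8 − j278)/(682 − j278)
|Γ| = 278/736 = 0.378
VSWR = (1 + |Γ|)/(1 − |Γ|) = 1.38/0.622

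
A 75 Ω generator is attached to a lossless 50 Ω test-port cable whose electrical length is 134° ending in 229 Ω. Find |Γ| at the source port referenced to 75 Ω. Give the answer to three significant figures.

tan(βl) = -1.04
Z_in = Z_0·(Z_L + jZ_0·tanβl)/(Z_0 + jZ_L·tanβl) = 20.2 + j44 Ω
Γ_s = (Z_in − Z_s)/(Z_in + Z_s) = (-54.8 + j44)/(95.2 + j44), |Γ_s| = 0.67

|Γ| ≈ 0.67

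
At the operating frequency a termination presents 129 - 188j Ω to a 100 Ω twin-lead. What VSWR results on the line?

Γ = (Z_L − Z_0)/(Z_L + Z_0) = (29 − j188)/(229 − j188)
|Γ| = 190/296 = 0.642
VSWR = (1 + |Γ|)/(1 − |Γ|) = 1.64/0.358

VSWR ≈ 4.59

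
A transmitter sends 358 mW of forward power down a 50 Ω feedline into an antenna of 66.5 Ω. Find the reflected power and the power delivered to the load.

P_reflected ≈ 7.18 mW; P_delivered ≈ 351 mW

Γ = (66.5 − 50)/(66.5 + 50) = 0.142
|Γ|² = 0.0201
P_refl = |Γ|²·P_inc = 7.18 mW, P_del = (1 − |Γ|²)·P_inc = 351 mW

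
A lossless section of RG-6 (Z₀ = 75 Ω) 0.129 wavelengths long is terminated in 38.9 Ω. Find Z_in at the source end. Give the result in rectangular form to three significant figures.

Z_in ≈ 63.1 + j44.4 Ω

βl = 2π × 0.129 = 46.4°
tan(βl) = tan(46.4°) = 1.05
Z_in = Z_0·(Z_L + jZ_0·tanβl)/(Z_0 + jZ_L·tanβl)
     = 75·(38.9 + j78.9)/(75 + j40.9)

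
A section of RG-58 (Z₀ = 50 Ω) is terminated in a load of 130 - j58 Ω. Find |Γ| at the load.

|Γ| ≈ 0.523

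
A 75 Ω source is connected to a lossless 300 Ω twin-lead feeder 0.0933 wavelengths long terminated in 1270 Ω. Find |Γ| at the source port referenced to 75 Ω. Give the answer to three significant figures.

|Γ| ≈ 0.85

βl = 2π × 0.0933 = 33.6°
tan(βl) = 0.664
Z_in = Z_0·(Z_L + jZ_0·tanβl)/(Z_0 + jZ_L·tanβl) = 206 − j379 Ω
Γ_s = (Z_in − Z_s)/(Z_in + Z_s) = (131 − j379)/(281 − j379), |Γ_s| = 0.85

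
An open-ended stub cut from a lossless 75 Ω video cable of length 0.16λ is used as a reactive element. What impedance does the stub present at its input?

Z_in ≈ −j47.6 Ω

βl = 2π × 0.16 = 57.6°
tan(βl) = 1.58
For an open-ended stub, Z_in = −jZ_0·cot(βl) = −jZ_0/tan(βl)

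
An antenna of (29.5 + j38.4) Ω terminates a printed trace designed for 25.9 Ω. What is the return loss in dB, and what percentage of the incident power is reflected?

RL ≈ 4.85 dB; 32.7% of incident power reflected

Γ = (3.6 + j38.4)/(55.4 + j38.4), |Γ| = 0.572
RL = −20·log₁₀(0.572) = 4.85 dB
P_refl/P_inc = |Γ|² = 0.327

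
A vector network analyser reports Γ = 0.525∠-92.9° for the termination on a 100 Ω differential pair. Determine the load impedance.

Z_L = Z_0·(1 + Γ)/(1 − Γ) = 100·(0.973 − j0.524)/(1.03 + j0.524)

Z_L ≈ 54.5 − j78.9 Ω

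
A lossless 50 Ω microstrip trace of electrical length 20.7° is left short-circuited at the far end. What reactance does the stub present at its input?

tan(βl) = 0.378
For a short-circuited stub, Z_in = jZ_0·tan(βl)

X_in ≈ 18.9 Ω (inductive)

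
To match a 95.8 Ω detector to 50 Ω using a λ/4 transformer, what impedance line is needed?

Z_qwt ≈ 69.2 Ω

Z_qwt = √(Z_0·R_L) = √(50 × 95.8) = √4790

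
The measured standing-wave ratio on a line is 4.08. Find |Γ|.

|Γ| ≈ 0.606

|Γ| = (S − 1)/(S + 1) = (4.08 − 1)/(4.08 + 1) = 3.08/5.08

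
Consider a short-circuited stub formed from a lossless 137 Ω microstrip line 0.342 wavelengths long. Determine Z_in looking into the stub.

Z_in ≈ −j210 Ω

βl = 2π × 0.342 = 123°
tan(βl) = -1.53
For a short-circuited stub, Z_in = jZ_0·tan(βl)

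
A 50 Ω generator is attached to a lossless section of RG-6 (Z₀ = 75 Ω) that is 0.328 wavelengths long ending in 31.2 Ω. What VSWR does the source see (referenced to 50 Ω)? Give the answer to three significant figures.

βl = 2π × 0.328 = 118°
tan(βl) = -1.87
Z_in = Z_0·(Z_L + jZ_0·tanβl)/(Z_0 + jZ_L·tanβl) = 87.6 − j72.3 Ω
Γ_s = (Z_in − Z_s)/(Z_in + Z_s) = (37.6 − j72.3)/(138 − j72.3), |Γ_s| = 0.524
VSWR = (1 + |Γ_s|)/(1 − |Γ_s|)

VSWR ≈ 3.2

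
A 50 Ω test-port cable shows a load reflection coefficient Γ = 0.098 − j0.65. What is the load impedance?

Z_L ≈ 23 − j52.6 Ω

Z_L = Z_0·(1 + Γ)/(1 − Γ) = 50·(1.1 − j0.65)/(0.902 + j0.65)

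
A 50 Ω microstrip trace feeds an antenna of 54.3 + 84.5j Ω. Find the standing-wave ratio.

Γ = (Z_L − Z_0)/(Z_L + Z_0) = (4.3 + j84.5)/(104.3 + j84.5)
|Γ| = 84.6/134 = 0.63
VSWR = (1 + |Γ|)/(1 − |Γ|) = 1.63/0.37

VSWR ≈ 4.41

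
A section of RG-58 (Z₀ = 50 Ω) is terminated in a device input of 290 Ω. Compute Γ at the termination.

Γ = 0.706

Γ = (Z_L − Z_0)/(Z_L + Z_0) = (290 − 50)/(290 + 50) = 240/340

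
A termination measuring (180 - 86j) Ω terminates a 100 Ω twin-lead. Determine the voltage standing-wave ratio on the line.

Γ = (Z_L − Z_0)/(Z_L + Z_0) = (80 − j86)/(280 − j86)
|Γ| = 117/293 = 0.401
VSWR = (1 + |Γ|)/(1 − |Γ|) = 1.4/0.599

VSWR ≈ 2.34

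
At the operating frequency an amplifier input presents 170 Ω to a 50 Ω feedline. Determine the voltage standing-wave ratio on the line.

VSWR ≈ 3.4

Γ = (170 − 50)/(170 + 50) = 0.545
VSWR = (1 + 0.545)/(1 − 0.545)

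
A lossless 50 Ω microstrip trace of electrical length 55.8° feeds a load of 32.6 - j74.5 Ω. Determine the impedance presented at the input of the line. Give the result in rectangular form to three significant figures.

Z_in ≈ 9.29 − j3.08 Ω

tan(βl) = tan(55.8°) = 1.47
Z_in = Z_0·(Z_L + jZ_0·tanβl)/(Z_0 + jZ_L·tanβl)
     = 50·(32.6 − j0.927)/(160 + j48)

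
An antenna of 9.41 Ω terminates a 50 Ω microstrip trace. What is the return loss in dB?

Γ = (9.41 − 50)/(9.41 + 50) = -0.683
RL = −20·log₁₀|Γ| = −20·log₁₀(0.683)

RL ≈ 3.31 dB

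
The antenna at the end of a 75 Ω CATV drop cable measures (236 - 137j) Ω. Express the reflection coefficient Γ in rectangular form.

Γ ≈ 0.596 − j0.178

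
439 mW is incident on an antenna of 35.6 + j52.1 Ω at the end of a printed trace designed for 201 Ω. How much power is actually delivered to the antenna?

P_delivered ≈ 214 mW

|Γ| = |(-165.4 + j52.1)/(236.6 + j52.1)| = 0.716
|Γ|² = 0.512
P_refl = |Γ|²·P_inc = 225 mW, P_del = (1 − |Γ|²)·P_inc = 214 mW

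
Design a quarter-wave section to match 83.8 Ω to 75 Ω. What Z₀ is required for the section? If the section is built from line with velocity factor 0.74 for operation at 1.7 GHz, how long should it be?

Z_qwt ≈ 79.3 Ω; length ≈ 3.26 cm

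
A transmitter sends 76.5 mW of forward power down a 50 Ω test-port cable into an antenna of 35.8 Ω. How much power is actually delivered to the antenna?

P_delivered ≈ 74.4 mW

Γ = (35.8 − 50)/(35.8 + 50) = -0.166
|Γ|² = 0.0274
P_refl = |Γ|²·P_inc = 2.1 mW, P_del = (1 − |Γ|²)·P_inc = 74.4 mW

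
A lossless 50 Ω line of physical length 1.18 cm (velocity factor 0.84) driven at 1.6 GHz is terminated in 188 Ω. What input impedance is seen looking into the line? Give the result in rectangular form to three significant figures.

λ = v/f = 0.84·c / 1.6 GHz = 0.158 m
βl = 2π·l/λ = 2π × 0.0749 = 27°
tan(βl) = tan(27°) = 0.509
Z_in = Z_0·(Z_L + jZ_0·tanβl)/(Z_0 + jZ_L·tanβl)
     = 50·(188 + j25.4)/(50 + j95.7)

Z_in ≈ 50.8 − j71.7 Ω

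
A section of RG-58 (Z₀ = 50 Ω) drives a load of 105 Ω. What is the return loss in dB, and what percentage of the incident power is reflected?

RL ≈ 9 dB; 12.6% of incident power reflected

Γ = (105 − 50)/(105 + 50) = 0.355
RL = −20·log₁₀(0.355) = 9 dB
P_refl/P_inc = |Γ|² = 0.126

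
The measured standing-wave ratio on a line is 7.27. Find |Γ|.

|Γ| = (S − 1)/(S + 1) = (7.27 − 1)/(7.27 + 1) = 6.27/8.27

|Γ| ≈ 0.758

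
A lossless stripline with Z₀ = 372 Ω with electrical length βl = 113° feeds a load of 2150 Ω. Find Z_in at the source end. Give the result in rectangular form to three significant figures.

Z_in ≈ 75.6 + j152 Ω

tan(βl) = tan(113°) = -2.36
Z_in = Z_0·(Z_L + jZ_0·tanβl)/(Z_0 + jZ_L·tanβl)
     = 372·(2150 − j876)/(372 − j5070)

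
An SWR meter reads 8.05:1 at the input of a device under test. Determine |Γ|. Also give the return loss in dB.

|Γ| ≈ 0.779; return loss ≈ 2.17 dB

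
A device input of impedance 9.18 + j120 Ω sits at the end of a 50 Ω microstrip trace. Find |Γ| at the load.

|Γ| ≈ 0.947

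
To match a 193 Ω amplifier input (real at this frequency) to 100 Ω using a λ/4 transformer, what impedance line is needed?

Z_qwt ≈ 139 Ω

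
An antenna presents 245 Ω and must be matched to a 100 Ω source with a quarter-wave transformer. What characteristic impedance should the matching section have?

Z_qwt ≈ 157 Ω

Z_qwt = √(Z_0·R_L) = √(100 × 245) = √24500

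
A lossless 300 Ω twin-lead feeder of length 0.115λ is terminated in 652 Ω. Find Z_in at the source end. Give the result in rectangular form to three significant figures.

βl = 2π × 0.115 = 41.4°
tan(βl) = tan(41.4°) = 0.882
Z_in = Z_0·(Z_L + jZ_0·tanβl)/(Z_0 + jZ_L·tanβl)
     = 300·(652 + j264)/(300 + j575)

Z_in ≈ 248 − j211 Ω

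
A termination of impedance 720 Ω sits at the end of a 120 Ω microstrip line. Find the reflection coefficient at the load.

Γ = (Z_L − Z_0)/(Z_L + Z_0) = (720 − 120)/(720 + 120) = 600/840

Γ = 0.714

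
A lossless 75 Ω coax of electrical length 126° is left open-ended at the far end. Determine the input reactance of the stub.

tan(βl) = -1.38
For an open-ended stub, Z_in = −jZ_0·cot(βl) = −jZ_0/tan(βl)

X_in ≈ 54.5 Ω (inductive)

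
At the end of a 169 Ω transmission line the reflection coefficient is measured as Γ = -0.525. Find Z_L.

Z_L ≈ 52.6 Ω

Z_L = Z_0·(1 + Γ)/(1 − Γ) = 169·(0.475)/(1.52)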